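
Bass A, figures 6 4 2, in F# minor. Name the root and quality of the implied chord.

B minor seventh

The figures 6 4 2 indicate a seventh chord in third inversion.
In third inversion the root lies a second above the bass: a second above A in F# minor is B.
The chord tones are A, B, D, F#, giving B minor seventh.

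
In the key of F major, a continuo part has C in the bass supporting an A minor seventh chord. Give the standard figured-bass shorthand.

C is the third of A minor seventh, so the chord is in first inversion.
A seventh chord in first inversion is figured 6/5/3, conventionally abbreviated 6/5.

6/5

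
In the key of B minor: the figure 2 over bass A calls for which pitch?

B

Counting 1 letter step above A lands on B; in B minor, that letter is B.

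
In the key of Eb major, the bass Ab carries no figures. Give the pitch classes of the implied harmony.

An unfigured bass implies 5/3.
A third above Ab in this key is C.
A fifth above Ab in this key is Eb.
Together with the bass Ab, this spells Ab major in root position.

Ab, C, Eb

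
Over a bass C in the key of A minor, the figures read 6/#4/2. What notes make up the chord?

A second above C in this key is D.
A fourth above C in this key is F, raised to F# by the sharp.
A sixth above C in this key is A.
Together with the bass C, this spells D dominant seventh in third inversion.

C, D, F#, A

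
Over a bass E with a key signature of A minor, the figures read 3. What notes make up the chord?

E, G, B

The written figures 3 are shorthand for 5/3: the 5 is implied.
A third above E in this key is G.
A fifth above E in this key is B.
Together with the bass E, this spells E minor in root position.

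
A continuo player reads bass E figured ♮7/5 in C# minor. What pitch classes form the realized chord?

The written figures ♮7/5 are shorthand for 7/5/3: the 3 is implied.
A third above E in this key is G#.
A fifth above E in this key is B.
A seventh above E in this key is D#, made natural (D) by the ♮ figure.
Together with the bass E, this spells E dominant seventh in root position.

E, G#, B, D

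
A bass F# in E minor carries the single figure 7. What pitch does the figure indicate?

E

Counting 6 letter steps above F# lands on E; in E minor, that letter is E.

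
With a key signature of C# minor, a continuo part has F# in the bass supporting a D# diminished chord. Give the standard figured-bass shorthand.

6

F# is the third of D# diminished, so the chord is in first inversion.
A triad in first inversion is figured 6/3, conventionally abbreviated 6.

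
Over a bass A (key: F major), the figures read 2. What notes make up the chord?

The written figures 2 are shorthand for 6/4/2: the 6/4 are implied.
A second above A in this key is Bb.
A fourth above A in this key is D.
A sixth above A in this key is F.
Together with the bass A, this spells Bb major seventh in third inversion.

A, Bb, D, F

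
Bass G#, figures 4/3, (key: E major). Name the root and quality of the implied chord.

C# minor seventh

The figures 4/3 indicate a seventh chord in second inversion.
In second inversion the root lies a fourth above the bass: a fourth above G# in E major is C#.
The chord tones are G#, B, C#, E, giving C# minor seventh.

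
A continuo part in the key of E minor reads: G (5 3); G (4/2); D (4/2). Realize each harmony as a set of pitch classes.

G (5/3): G, B, D.
G (6/4/2): G, A, C, E.
D (6/4/2): D, E, G, B.

G, B, D | G, A, C, E | D, E, G, B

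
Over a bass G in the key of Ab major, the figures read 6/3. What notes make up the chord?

A third above G in this key is Bb.
A sixth above G in this key is Eb.
Together with the bass G, this spells Eb major in first inversion.

G, Bb, Eb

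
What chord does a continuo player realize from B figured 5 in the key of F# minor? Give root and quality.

B minor

The figures 5 indicate a triad in root position.
In root position the bass is the root, so the root is B.
The chord tones are B, D, F#, giving B minor.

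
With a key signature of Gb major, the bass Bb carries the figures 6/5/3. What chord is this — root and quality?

Gb major seventh

The figures 6/5/3 indicate a seventh chord in first inversion.
In first inversion the root lies a sixth above the bass: a sixth above Bb in Gb major is Gb.
The chord tones are Bb, Db, F, Gb, giving Gb major seventh.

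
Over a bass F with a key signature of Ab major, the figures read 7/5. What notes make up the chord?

F, Ab, C, Eb

The written figures 7/5 are shorthand for 7/5/3: the 3 is implied.
A third above F in this key is Ab.
A fifth above F in this key is C.
A seventh above F in this key is Eb.
Together with the bass F, this spells F minor seventh in root position.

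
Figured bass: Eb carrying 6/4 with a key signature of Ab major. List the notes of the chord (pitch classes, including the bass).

A fourth above Eb in this key is Ab.
A sixth above Eb in this key is C.
Together with the bass Eb, this spells Ab major in second inversion.

Eb, Ab, C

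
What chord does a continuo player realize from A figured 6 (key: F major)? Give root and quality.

The figures 6 indicate a triad in first inversion.
In first inversion the root lies a sixth above the bass: a sixth above A in F major is F.
The chord tones are A, C, F, giving F major.

F major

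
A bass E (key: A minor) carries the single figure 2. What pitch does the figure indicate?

Counting 1 letter step above E lands on F; in A minor, that letter is F.

F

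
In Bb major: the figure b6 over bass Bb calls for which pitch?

Gb

Counting 5 letter steps above Bb lands on G; in Bb major, that letter is G.
The b6 figure lowers it a semitone, giving Gb.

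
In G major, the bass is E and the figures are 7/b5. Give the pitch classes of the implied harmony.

E, G, Bb, D

The written figures 7/b5 are shorthand for 7/5/3: the 3 is implied.
A third above E in this key is G.
A fifth above E in this key is B, lowered to Bb by the flat.
A seventh above E in this key is D.
Together with the bass E, this spells E half-diminished seventh in root position.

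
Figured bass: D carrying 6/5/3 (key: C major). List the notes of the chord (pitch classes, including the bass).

A third above D in this key is F.
A fifth above D in this key is A.
A sixth above D in this key is B.
Together with the bass D, this spells B half-diminished seventh in first inversion.

D, F, A, B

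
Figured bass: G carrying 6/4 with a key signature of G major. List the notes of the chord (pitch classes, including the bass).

G, C, E

A fourth above G in this key is C.
A sixth above G in this key is E.
Together with the bass G, this spells C major in second inversion.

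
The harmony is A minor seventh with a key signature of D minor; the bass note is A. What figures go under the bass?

A is the root of A minor seventh, so the chord is in root position.
A seventh chord in root position is figured 7/5/3, conventionally abbreviated 7.

7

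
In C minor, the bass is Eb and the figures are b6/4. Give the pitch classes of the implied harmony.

Eb, Ab, Cb

A fourth above Eb in this key is Ab.
A sixth above Eb in this key is C, lowered to Cb by the flat.
Together with the bass Eb, this spells Ab minor in second inversion.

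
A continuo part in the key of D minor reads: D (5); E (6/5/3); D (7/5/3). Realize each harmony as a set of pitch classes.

D (5/3): D, F, A.
E (6/5/3): E, G, Bb, C.
D (7/5/3): D, F, A, C.

D, F, A | E, G, Bb, C | D, F, A, C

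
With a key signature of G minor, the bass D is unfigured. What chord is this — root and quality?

D minor

An unfigured bass indicates a triad in root position.
In root position the bass is the root, so the root is D.
The chord tones are D, F, A, giving D minor.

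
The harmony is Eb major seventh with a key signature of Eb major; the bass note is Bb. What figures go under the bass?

Bb is the fifth of Eb major seventh, so the chord is in second inversion.
A seventh chord in second inversion is figured 6/4/3, conventionally abbreviated 4/3.

4/3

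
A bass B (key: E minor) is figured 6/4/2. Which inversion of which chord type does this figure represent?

seventh chord, third inversion

Intervals of 6/4/2 above the bass form a seventh chord; the bass is the seventh, so this is third inversion.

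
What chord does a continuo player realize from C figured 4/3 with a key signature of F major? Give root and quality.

F major seventh

The figures 4/3 indicate a seventh chord in second inversion.
In second inversion the root lies a fourth above the bass: a fourth above C in F major is F.
The chord tones are C, E, F, A, giving F major seventh.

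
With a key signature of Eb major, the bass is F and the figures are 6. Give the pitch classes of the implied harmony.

The written figures 6 are shorthand for 6/3: the 3 is implied.
A third above F in this key is Ab.
A sixth above F in this key is D.
Together with the bass F, this spells D diminished in first inversion.

F, Ab, D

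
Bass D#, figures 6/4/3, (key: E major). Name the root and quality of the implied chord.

G# minor seventh

The figures 6/4/3 indicate a seventh chord in second inversion.
In second inversion the root lies a fourth above the bass: a fourth above D# in E major is G#.
The chord tones are D#, F#, G#, B, giving G# minor seventh.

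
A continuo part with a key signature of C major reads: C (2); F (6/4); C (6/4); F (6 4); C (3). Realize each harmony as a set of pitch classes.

C (6/4/2): C, D, F, A.
F (6/4): F, B, D.
C (6/4): C, F, A.
F (6/4): F, B, D.
C (5/3): C, E, G.

C, D, F, A | F, B, D | C, F, A | F, B, D | C, E, G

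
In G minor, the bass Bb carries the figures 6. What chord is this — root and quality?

G minor

The figures 6 indicate a triad in first inversion.
In first inversion the root lies a sixth above the bass: a sixth above Bb in G minor is G.
The chord tones are Bb, D, G, giving G minor.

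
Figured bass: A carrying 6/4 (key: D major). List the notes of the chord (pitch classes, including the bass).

A fourth above A in this key is D.
A sixth above A in this key is F#.
Together with the bass A, this spells D major in second inversion.

A, D, F#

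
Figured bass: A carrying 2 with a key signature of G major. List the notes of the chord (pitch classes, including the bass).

A, B, D, F#

The written figures 2 are shorthand for 6/4/2: the 6/4 are implied.
A second above A in this key is B.
A fourth above A in this key is D.
A sixth above A in this key is F#.
Together with the bass A, this spells B minor seventh in third inversion.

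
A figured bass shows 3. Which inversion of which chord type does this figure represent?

3 is shorthand for 5/3.
Intervals of 5/3 above the bass form a triad; the bass is the root, so this is root position.

triad, root position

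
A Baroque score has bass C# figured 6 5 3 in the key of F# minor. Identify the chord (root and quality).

A major seventh

The figures 6 5 3 indicate a seventh chord in first inversion.
In first inversion the root lies a sixth above the bass: a sixth above C# in F# minor is A.
The chord tones are C#, E, G#, A, giving A major seventh.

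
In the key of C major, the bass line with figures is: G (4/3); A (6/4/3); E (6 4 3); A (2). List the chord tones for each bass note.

G (6/4/3): G, B, C, E.
A (6/4/3): A, C, D, F.
E (6/4/3): E, G, A, C.
A (6/4/2): A, B, D, F.

G, B, C, E | A, C, D, F | E, G, A, C | A, B, D, F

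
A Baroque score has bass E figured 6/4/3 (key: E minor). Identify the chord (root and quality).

A minor seventh

The figures 6/4/3 indicate a seventh chord in second inversion.
In second inversion the root lies a fourth above the bass: a fourth above E in E minor is A.
The chord tones are E, G, A, C, giving A minor seventh.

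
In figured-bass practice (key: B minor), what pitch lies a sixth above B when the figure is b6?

Counting 5 letter steps above B lands on G; in B minor, that letter is G.
The b6 figure lowers it a semitone, giving Gb.

Gb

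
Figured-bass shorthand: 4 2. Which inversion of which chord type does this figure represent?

seventh chord, third inversion

4 2 is shorthand for 6/4/2.
Intervals of 6/4/2 above the bass form a seventh chord; the bass is the seventh, so this is third inversion.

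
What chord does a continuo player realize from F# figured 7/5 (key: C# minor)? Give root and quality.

The figures 7/5 indicate a seventh chord in root position.
In root position the bass is the root, so the root is F#.
The chord tones are F#, A, C#, E, giving F# minor seventh.

F# minor seventh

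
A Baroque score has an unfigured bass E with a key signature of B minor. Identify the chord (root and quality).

E minor

An unfigured bass indicates a triad in root position.
In root position the bass is the root, so the root is E.
The chord tones are E, G, B, giving E minor.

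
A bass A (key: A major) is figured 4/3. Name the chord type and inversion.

seventh chord, second inversion

4/3 is shorthand for 6/4/3.
Intervals of 6/4/3 above the bass form a seventh chord; the bass is the fifth, so this is second inversion.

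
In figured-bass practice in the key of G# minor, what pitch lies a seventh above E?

Counting 6 letter steps above E lands on D; in G# minor, that letter is D#.

D#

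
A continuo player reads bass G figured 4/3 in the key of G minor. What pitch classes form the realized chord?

G, Bb, C, Eb

The written figures 4/3 are shorthand for 6/4/3: the 6 is implied.
A third above G in this key is Bb.
A fourth above G in this key is C.
A sixth above G in this key is Eb.
Together with the bass G, this spells C minor seventh in second inversion.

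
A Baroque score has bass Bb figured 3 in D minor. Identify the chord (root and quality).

Bb major

The figures 3 indicate a triad in root position.
In root position the bass is the root, so the root is Bb.
The chord tones are Bb, D, F, giving Bb major.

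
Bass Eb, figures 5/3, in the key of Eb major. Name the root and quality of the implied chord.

The figures 5/3 indicate a triad in root position.
In root position the bass is the root, so the root is Eb.
The chord tones are Eb, G, Bb, giving Eb major.

Eb major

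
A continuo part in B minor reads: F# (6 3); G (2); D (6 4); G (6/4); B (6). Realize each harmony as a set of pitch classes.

F# (6/3): F#, A, D.
G (6/4/2): G, A, C#, E.
D (6/4): D, G, B.
G (6/4): G, C#, E.
B (6/3): B, D, G.

F#, A, D | G, A, C#, E | D, G, B | G, C#, E | B, D, G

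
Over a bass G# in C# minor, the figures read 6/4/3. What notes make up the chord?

G#, B, C#, E

A third above G# in this key is B.
A fourth above G# in this key is C#.
A sixth above G# in this key is E.
Together with the bass G#, this spells C# minor seventh in second inversion.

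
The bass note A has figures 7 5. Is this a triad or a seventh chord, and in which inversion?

seventh chord, root position

7 5 is shorthand for 7/5/3.
Intervals of 7/5/3 above the bass form a seventh chord; the bass is the root, so this is root position.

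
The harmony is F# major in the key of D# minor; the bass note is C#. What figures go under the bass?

6/4

C# is the fifth of F# major, so the chord is in second inversion.
A triad in second inversion is figured 6/4, conventionally abbreviated 6/4.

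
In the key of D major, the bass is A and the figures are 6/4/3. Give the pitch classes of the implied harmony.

A, C#, D, F#

A third above A in this key is C#.
A fourth above A in this key is D.
A sixth above A in this key is F#.
Together with the bass A, this spells D major seventh in second inversion.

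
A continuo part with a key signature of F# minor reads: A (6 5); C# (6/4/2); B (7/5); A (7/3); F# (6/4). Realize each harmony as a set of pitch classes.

A, C#, E, F# | C#, D, F#, A | B, D, F#, A | A, C#, E, G# | F#, B, D

A (6/5/3): A, C#, E, F#.
C# (6/4/2): C#, D, F#, A.
B (7/5/3): B, D, F#, A.
A (7/5/3): A, C#, E, G#.
F# (6/4): F#, B, D.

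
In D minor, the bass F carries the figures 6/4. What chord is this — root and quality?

The figures 6/4 indicate a triad in second inversion.
In second inversion the root lies a fourth above the bass: a fourth above F in D minor is Bb.
The chord tones are F, Bb, D, giving Bb major.

Bb major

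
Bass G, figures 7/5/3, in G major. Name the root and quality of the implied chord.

G major seventh

The figures 7/5/3 indicate a seventh chord in root position.
In root position the bass is the root, so the root is G.
The chord tones are G, B, D, F#, giving G major seventh.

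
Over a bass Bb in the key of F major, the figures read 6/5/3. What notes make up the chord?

A third above Bb in this key is D.
A fifth above Bb in this key is F.
A sixth above Bb in this key is G.
Together with the bass Bb, this spells G minor seventh in first inversion.

Bb, D, F, G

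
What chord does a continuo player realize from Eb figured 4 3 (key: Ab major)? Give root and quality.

Ab major seventh

The figures 4 3 indicate a seventh chord in second inversion.
In second inversion the root lies a fourth above the bass: a fourth above Eb in Ab major is Ab.
The chord tones are Eb, G, Ab, C, giving Ab major seventh.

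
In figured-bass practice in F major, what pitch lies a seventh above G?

F

Counting 6 letter steps above G lands on F; in F major, that letter is F.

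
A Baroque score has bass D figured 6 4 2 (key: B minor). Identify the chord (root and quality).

The figures 6 4 2 indicate a seventh chord in third inversion.
In third inversion the root lies a second above the bass: a second above D in B minor is E.
The chord tones are D, E, G, B, giving E minor seventh.

E minor seventh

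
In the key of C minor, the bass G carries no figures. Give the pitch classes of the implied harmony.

An unfigured bass implies 5/3.
A third above G in this key is Bb.
A fifth above G in this key is D.
Together with the bass G, this spells G minor in root position.

G, Bb, D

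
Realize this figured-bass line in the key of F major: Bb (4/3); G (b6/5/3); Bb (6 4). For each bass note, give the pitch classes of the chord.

Bb, D, E, G | G, Bb, D, Eb | Bb, E, G

Bb (6/4/3): Bb, D, E, G.
G (b6/5/3): G, Bb, D, Eb.
Bb (6/4): Bb, E, G.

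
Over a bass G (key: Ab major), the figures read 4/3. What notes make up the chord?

The written figures 4/3 are shorthand for 6/4/3: the 6 is implied.
A third above G in this key is Bb.
A fourth above G in this key is C.
A sixth above G in this key is Eb.
Together with the bass G, this spells C minor seventh in second inversion.

G, Bb, C, Eb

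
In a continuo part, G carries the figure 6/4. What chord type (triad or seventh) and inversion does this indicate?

Intervals of 6/4 above the bass form a triad; the bass is the fifth, so this is second inversion.

triad, second inversion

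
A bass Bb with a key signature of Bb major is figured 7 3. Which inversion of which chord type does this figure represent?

7 3 is shorthand for 7/5/3.
Intervals of 7/5/3 above the bass form a seventh chord; the bass is the root, so this is root position.

seventh chord, root position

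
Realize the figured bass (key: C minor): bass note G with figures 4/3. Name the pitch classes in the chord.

G, Bb, C, Eb

The written figures 4/3 are shorthand for 6/4/3: the 6 is implied.
A third above G in this key is Bb.
A fourth above G in this key is C.
A sixth above G in this key is Eb.
Together with the bass G, this spells C minor seventh in second inversion.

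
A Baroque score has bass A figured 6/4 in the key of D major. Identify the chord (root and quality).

The figures 6/4 indicate a triad in second inversion.
In second inversion the root lies a fourth above the bass: a fourth above A in D major is D.
The chord tones are A, D, F#, giving D major.

D major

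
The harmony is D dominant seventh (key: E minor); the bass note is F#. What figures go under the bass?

6/5

F# is the third of D dominant seventh, so the chord is in first inversion.
A seventh chord in first inversion is figured 6/5/3, conventionally abbreviated 6/5.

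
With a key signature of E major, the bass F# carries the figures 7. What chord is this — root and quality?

F# minor seventh

The figures 7 indicate a seventh chord in root position.
In root position the bass is the root, so the root is F#.
The chord tones are F#, A, C#, E, giving F# minor seventh.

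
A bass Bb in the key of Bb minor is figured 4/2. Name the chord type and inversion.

seventh chord, third inversion

4/2 is shorthand for 6/4/2.
Intervals of 6/4/2 above the bass form a seventh chord; the bass is the seventh, so this is third inversion.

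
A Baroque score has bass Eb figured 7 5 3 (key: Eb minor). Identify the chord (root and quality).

The figures 7 5 3 indicate a seventh chord in root position.
In root position the bass is the root, so the root is Eb.
The chord tones are Eb, Gb, Bb, Db, giving Eb minor seventh.

Eb minor seventh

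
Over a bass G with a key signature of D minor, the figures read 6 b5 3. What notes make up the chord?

G, Bb, Db, E

A third above G in this key is Bb.
A fifth above G in this key is D, lowered to Db by the flat.
A sixth above G in this key is E.
Together with the bass G, this spells E diminished seventh in first inversion.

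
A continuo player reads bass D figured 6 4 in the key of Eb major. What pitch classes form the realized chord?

A fourth above D in this key is G.
A sixth above D in this key is Bb.
Together with the bass D, this spells G minor in second inversion.

D, G, Bb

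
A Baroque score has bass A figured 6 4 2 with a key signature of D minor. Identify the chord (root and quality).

Bb major seventh

The figures 6 4 2 indicate a seventh chord in third inversion.
In third inversion the root lies a second above the bass: a second above A in D minor is Bb.
The chord tones are A, Bb, D, F, giving Bb major seventh.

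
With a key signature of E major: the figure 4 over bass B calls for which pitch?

Counting 3 letter steps above B lands on E; in E major, that letter is E.

E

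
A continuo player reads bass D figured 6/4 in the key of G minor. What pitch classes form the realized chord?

A fourth above D in this key is G.
A sixth above D in this key is Bb.
Together with the bass D, this spells G minor in second inversion.

D, G, Bb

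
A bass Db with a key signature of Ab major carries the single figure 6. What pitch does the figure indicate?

Bb

Counting 5 letter steps above Db lands on B; in Ab major, that letter is Bb.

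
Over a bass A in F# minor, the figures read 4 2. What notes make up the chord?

The written figures 4 2 are shorthand for 6/4/2: the 6 is implied.
A second above A in this key is B.
A fourth above A in this key is D.
A sixth above A in this key is F#.
Together with the bass A, this spells B minor seventh in third inversion.

A, B, D, F#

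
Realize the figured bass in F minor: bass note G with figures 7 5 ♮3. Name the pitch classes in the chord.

A third above G in this key is Bb, made natural (B) by the ♮ figure.
A fifth above G in this key is Db.
A seventh above G in this key is F.

G, B, Db, F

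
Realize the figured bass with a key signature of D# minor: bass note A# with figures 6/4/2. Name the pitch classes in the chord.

A second above A# in this key is B.
A fourth above A# in this key is D#.
A sixth above A# in this key is F#.
Together with the bass A#, this spells B major seventh in third inversion.

A#, B, D#, F#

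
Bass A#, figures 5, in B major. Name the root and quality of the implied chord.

The figures 5 indicate a triad in root position.
In root position the bass is the root, so the root is A#.
The chord tones are A#, C#, E, giving A# diminished.

A# diminished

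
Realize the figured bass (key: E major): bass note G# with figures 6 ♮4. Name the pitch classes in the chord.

A fourth above G# in this key is C#, made natural (C) by the ♮ figure.
A sixth above G# in this key is E.
Together with the bass G#, this spells C augmented in second inversion.

G#, C, E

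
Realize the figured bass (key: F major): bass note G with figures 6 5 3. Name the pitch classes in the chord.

A third above G in this key is Bb.
A fifth above G in this key is D.
A sixth above G in this key is E.
Together with the bass G, this spells E half-diminished seventh in first inversion.

G, Bb, D, E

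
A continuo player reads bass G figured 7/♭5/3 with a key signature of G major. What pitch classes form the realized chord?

G, B, Db, F#

A third above G in this key is B.
A fifth above G in this key is D, lowered to Db by the flat.
A seventh above G in this key is F#.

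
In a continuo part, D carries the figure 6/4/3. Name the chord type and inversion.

seventh chord, second inversion

Intervals of 6/4/3 above the bass form a seventh chord; the bass is the fifth, so this is second inversion.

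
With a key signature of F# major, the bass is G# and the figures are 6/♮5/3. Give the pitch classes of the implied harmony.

G#, B, D, E#

A third above G# in this key is B.
A fifth above G# in this key is D#, made natural (D) by the ♮ figure.
A sixth above G# in this key is E#.
Together with the bass G#, this spells E# diminished seventh in first inversion.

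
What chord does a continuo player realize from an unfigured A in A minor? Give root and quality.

An unfigured bass indicates a triad in root position.
In root position the bass is the root, so the root is A.
The chord tones are A, C, E, giving A minor.

A minor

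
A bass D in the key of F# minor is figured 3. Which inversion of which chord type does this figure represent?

3 is shorthand for 5/3.
Intervals of 5/3 above the bass form a triad; the bass is the root, so this is root position.

triad, root position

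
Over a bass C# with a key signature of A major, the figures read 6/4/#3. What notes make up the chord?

C#, E#, F#, A

A third above C# in this key is E, raised to E# by the sharp.
A fourth above C# in this key is F#.
A sixth above C# in this key is A.
Together with the bass C#, this spells F# minor-major seventh in second inversion.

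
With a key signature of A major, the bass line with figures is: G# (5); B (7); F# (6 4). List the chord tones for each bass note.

G#, B, D | B, D, F#, A | F#, B, D

G# (5/3): G#, B, D.
B (7/5/3): B, D, F#, A.
F# (6/4): F#, B, D.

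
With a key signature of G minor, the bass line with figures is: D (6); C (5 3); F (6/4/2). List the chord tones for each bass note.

D (6/3): D, F, Bb.
C (5/3): C, Eb, G.
F (6/4/2): F, G, Bb, D.

D, F, Bb | C, Eb, G | F, G, Bb, D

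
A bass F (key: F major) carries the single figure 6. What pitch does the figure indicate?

Counting 5 letter steps above F lands on D; in F major, that letter is D.

D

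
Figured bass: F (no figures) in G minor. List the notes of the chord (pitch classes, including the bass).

An unfigured bass implies 5/3.
A third above F in this key is A.
A fifth above F in this key is C.
Together with the bass F, this spells F major in root position.

F, A, C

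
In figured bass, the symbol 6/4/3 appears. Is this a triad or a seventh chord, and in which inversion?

seventh chord, second inversion

Intervals of 6/4/3 above the bass form a seventh chord; the bass is the fifth, so this is second inversion.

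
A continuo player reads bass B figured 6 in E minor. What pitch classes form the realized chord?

B, D, G

The written figures 6 are shorthand for 6/3: the 3 is implied.
A third above B in this key is D.
A sixth above B in this key is G.
Together with the bass B, this spells G major in first inversion.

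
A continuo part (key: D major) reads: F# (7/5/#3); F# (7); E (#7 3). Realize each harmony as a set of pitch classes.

F#, A#, C#, E | F#, A, C#, E | E, G, B, D#

F# (7/5/#3): F#, A#, C#, E.
F# (7/5/3): F#, A, C#, E.
E (#7/5/3): E, G, B, D#.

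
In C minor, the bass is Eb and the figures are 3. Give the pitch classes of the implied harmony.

Eb, G, Bb

The written figures 3 are shorthand for 5/3: the 5 is implied.
A third above Eb in this key is G.
A fifth above Eb in this key is Bb.
Together with the bass Eb, this spells Eb major in root position.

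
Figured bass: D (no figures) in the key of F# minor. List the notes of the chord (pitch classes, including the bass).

An unfigured bass implies 5/3.
A third above D in this key is F#.
A fifth above D in this key is A.
Together with the bass D, this spells D major in root position.

D, F#, A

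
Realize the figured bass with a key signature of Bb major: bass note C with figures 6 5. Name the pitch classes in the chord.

The written figures 6 5 are shorthand for 6/5/3: the 3 is implied.
A third above C in this key is Eb.
A fifth above C in this key is G.
A sixth above C in this key is A.
Together with the bass C, this spells A half-diminished seventh in first inversion.

C, Eb, G, A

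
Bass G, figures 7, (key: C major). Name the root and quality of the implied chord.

The figures 7 indicate a seventh chord in root position.
In root position the bass is the root, so the root is G.
The chord tones are G, B, D, F, giving G dominant seventh.

G dominant seventh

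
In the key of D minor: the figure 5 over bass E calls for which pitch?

Counting 4 letter steps above E lands on B; in D minor, that letter is Bb.

Bb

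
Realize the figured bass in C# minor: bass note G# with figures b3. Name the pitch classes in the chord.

The written figures b3 are shorthand for 5/3: the 5 is implied.
A third above G# in this key is B, lowered to Bb by the flat.
A fifth above G# in this key is D#.

G#, Bb, D#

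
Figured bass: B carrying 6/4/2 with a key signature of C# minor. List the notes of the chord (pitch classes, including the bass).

A second above B in this key is C#.
A fourth above B in this key is E.
A sixth above B in this key is G#.
Together with the bass B, this spells C# minor seventh in third inversion.

B, C#, E, G#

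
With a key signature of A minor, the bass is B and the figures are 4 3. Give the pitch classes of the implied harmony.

B, D, E, G

The written figures 4 3 are shorthand for 6/4/3: the 6 is implied.
A third above B in this key is D.
A fourth above B in this key is E.
A sixth above B in this key is G.
Together with the bass B, this spells E minor seventh in second inversion.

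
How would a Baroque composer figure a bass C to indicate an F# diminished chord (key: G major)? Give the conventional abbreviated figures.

6/4

C is the fifth of F# diminished, so the chord is in second inversion.
A triad in second inversion is figured 6/4, conventionally abbreviated 6/4.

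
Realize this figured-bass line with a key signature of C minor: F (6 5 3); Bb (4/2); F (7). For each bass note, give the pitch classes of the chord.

F, Ab, C, D | Bb, C, Eb, G | F, Ab, C, Eb

F (6/5/3): F, Ab, C, D.
Bb (6/4/2): Bb, C, Eb, G.
F (7/5/3): F, Ab, C, Eb.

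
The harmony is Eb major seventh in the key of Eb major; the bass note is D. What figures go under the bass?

4/2

D is the seventh of Eb major seventh, so the chord is in third inversion.
A seventh chord in third inversion is figured 6/4/2, conventionally abbreviated 4/2.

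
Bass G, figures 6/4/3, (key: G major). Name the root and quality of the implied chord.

C major seventh

The figures 6/4/3 indicate a seventh chord in second inversion.
In second inversion the root lies a fourth above the bass: a fourth above G in G major is C.
The chord tones are G, B, C, E, giving C major seventh.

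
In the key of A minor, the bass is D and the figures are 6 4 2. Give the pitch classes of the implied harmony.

A second above D in this key is E.
A fourth above D in this key is G.
A sixth above D in this key is B.
Together with the bass D, this spells E minor seventh in third inversion.

D, E, G, B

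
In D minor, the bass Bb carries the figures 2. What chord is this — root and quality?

The figures 2 indicate a seventh chord in third inversion.
In third inversion the root lies a second above the bass: a second above Bb in D minor is C.
The chord tones are Bb, C, E, G, giving C dominant seventh.

C dominant seventh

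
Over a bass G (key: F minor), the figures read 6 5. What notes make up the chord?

The written figures 6 5 are shorthand for 6/5/3: the 3 is implied.
A third above G in this key is Bb.
A fifth above G in this key is Db.
A sixth above G in this key is Eb.
Together with the bass G, this spells Eb dominant seventh in first inversion.

G, Bb, Db, Eb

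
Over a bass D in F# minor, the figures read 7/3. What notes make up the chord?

The written figures 7/3 are shorthand for 7/5/3: the 5 is implied.
A third above D in this key is F#.
A fifth above D in this key is A.
A seventh above D in this key is C#.
Together with the bass D, this spells D major seventh in root position.

D, F#, A, C#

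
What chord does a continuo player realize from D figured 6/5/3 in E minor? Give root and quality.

The figures 6/5/3 indicate a seventh chord in first inversion.
In first inversion the root lies a sixth above the bass: a sixth above D in E minor is B.
The chord tones are D, F#, A, B, giving B minor seventh.

B minor seventh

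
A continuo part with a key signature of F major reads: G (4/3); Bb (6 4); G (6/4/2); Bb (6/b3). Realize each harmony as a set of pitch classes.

G, Bb, C, E | Bb, E, G | G, A, C, E | Bb, Db, G

G (6/4/3): G, Bb, C, E.
Bb (6/4): Bb, E, G.
G (6/4/2): G, A, C, E.
Bb (6/b3): Bb, Db, G.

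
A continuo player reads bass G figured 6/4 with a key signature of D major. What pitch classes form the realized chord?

G, C#, E

A fourth above G in this key is C#.
A sixth above G in this key is E.
Together with the bass G, this spells C# diminished in second inversion.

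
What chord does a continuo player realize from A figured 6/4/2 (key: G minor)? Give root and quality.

Bb major seventh

The figures 6/4/2 indicate a seventh chord in third inversion.
In third inversion the root lies a second above the bass: a second above A in G minor is Bb.
The chord tones are A, Bb, D, F, giving Bb major seventh.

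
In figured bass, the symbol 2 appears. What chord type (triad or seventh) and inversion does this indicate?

seventh chord, third inversion

2 is shorthand for 6/4/2.
Intervals of 6/4/2 above the bass form a seventh chord; the bass is the seventh, so this is third inversion.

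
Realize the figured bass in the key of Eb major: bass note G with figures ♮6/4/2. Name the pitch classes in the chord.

G, Ab, C, E

A second above G in this key is Ab.
A fourth above G in this key is C.
A sixth above G in this key is Eb, made natural (E) by the ♮ figure.
Together with the bass G, this spells Ab augmented major seventh in third inversion.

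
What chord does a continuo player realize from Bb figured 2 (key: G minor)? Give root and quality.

The figures 2 indicate a seventh chord in third inversion.
In third inversion the root lies a second above the bass: a second above Bb in G minor is C.
The chord tones are Bb, C, Eb, G, giving C minor seventh.

C minor seventh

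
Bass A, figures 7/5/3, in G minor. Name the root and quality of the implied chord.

The figures 7/5/3 indicate a seventh chord in root position.
In root position the bass is the root, so the root is A.
The chord tones are A, C, Eb, G, giving A half-diminished seventh.

A half-diminished seventh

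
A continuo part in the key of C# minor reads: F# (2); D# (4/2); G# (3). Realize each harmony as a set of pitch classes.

F#, G#, B, D# | D#, E, G#, B | G#, B, D#

F# (6/4/2): F#, G#, B, D#.
D# (6/4/2): D#, E, G#, B.
G# (5/3): G#, B, D#.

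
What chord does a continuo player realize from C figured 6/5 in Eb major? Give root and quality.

Ab major seventh

The figures 6/5 indicate a seventh chord in first inversion.
In first inversion the root lies a sixth above the bass: a sixth above C in Eb major is Ab.
The chord tones are C, Eb, G, Ab, giving Ab major seventh.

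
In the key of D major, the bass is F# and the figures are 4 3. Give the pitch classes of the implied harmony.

The written figures 4 3 are shorthand for 6/4/3: the 6 is implied.
A third above F# in this key is A.
A fourth above F# in this key is B.
A sixth above F# in this key is D.
Together with the bass F#, this spells B minor seventh in second inversion.

F#, A, B, D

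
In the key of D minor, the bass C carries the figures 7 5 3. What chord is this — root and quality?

The figures 7 5 3 indicate a seventh chord in root position.
In root position the bass is the root, so the root is C.
The chord tones are C, E, G, Bb, giving C dominant seventh.

C dominant seventh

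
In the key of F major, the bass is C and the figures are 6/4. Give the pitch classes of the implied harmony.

A fourth above C in this key is F.
A sixth above C in this key is A.
Together with the bass C, this spells F major in second inversion.

C, F, A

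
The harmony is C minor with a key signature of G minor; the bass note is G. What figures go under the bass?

6/4

G is the fifth of C minor, so the chord is in second inversion.
A triad in second inversion is figured 6/4, conventionally abbreviated 6/4.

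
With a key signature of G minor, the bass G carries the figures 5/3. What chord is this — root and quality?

G minor

The figures 5/3 indicate a triad in root position.
In root position the bass is the root, so the root is G.
The chord tones are G, Bb, D, giving G minor.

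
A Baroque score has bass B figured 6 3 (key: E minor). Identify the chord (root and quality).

The figures 6 3 indicate a triad in first inversion.
In first inversion the root lies a sixth above the bass: a sixth above B in E minor is G.
The chord tones are B, D, G, giving G major.

G major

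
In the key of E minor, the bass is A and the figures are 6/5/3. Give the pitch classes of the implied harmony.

A, C, E, F#

A third above A in this key is C.
A fifth above A in this key is E.
A sixth above A in this key is F#.
Together with the bass A, this spells F# half-diminished seventh in first inversion.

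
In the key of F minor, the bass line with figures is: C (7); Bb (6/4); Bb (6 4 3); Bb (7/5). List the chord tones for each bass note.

C, Eb, G, Bb | Bb, Eb, G | Bb, Db, Eb, G | Bb, Db, F, Ab

C (7/5/3): C, Eb, G, Bb.
Bb (6/4): Bb, Eb, G.
Bb (6/4/3): Bb, Db, Eb, G.
Bb (7/5/3): Bb, Db, F, Ab.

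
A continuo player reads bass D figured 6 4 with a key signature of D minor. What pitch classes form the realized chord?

D, G, Bb

A fourth above D in this key is G.
A sixth above D in this key is Bb.
Together with the bass D, this spells G minor in second inversion.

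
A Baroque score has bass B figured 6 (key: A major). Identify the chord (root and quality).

The figures 6 indicate a triad in first inversion.
In first inversion the root lies a sixth above the bass: a sixth above B in A major is G#.
The chord tones are B, D, G#, giving G# diminished.

G# diminished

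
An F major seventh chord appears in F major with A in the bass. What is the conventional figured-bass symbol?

6/5

A is the third of F major seventh, so the chord is in first inversion.
A seventh chord in first inversion is figured 6/5/3, conventionally abbreviated 6/5.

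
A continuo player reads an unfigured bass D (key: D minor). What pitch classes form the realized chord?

D, F, A

An unfigured bass implies 5/3.
A third above D in this key is F.
A fifth above D in this key is A.
Together with the bass D, this spells D minor in root position.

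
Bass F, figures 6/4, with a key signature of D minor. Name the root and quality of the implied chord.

The figures 6/4 indicate a triad in second inversion.
In second inversion the root lies a fourth above the bass: a fourth above F in D minor is Bb.
The chord tones are F, Bb, D, giving Bb major.

Bb major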